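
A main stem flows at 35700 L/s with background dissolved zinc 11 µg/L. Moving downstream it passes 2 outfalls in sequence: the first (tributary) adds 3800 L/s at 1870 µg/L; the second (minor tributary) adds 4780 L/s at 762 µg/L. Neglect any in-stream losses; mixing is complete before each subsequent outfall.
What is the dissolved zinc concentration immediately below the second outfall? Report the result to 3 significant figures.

252 µg/L

Outfall 1: combined Q = 39500 L/s; C = (35700·11.00 + 3800·1870)/39500 = 189.8 µg/L.
Outfall 2: combined Q = 44280 L/s; C = (39500·189.8 + 4780·762.0)/44280 = 251.6 µg/L.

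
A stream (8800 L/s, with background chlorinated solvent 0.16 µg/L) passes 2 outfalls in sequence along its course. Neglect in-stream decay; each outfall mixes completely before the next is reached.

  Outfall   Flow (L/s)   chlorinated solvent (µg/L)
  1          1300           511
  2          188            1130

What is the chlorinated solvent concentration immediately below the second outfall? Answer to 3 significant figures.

Below outfall 1: Q → 10100 L/s, C = (8800·0.1600 + 1300·511.0)/10100 = 65.91 µg/L.
Below outfall 2: Q → 10290 L/s, C = (10100·65.91 + 188.0·1130)/10290 = 85.36 µg/L.

85.4 µg/L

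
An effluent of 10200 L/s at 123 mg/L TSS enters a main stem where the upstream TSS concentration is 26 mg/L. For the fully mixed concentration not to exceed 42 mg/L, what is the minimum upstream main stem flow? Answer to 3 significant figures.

Set C_mix = 42: (Q·26.00 + 10200·123.0) / (Q + 10200) = 42
→ Q = 10200·(123.0 − 42)/(42 − 26.00) = 51640 L/s.

51600 L/s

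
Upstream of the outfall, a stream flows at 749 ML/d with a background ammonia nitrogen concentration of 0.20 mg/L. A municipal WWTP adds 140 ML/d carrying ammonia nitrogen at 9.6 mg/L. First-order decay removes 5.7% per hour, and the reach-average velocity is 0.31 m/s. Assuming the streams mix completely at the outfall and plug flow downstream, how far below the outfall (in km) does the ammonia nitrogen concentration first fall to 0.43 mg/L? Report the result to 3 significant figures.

25.9 km

After mixing, C = (749.0·0.2000 + 140.0·9.600) / 889.0 = 1494/889.0 = 1.680 mg/L.
5.7%/h lost → k = −ln(1 − 0.057) = 0.05869 h⁻¹.
Set 1.680·exp(−k·t) = 0.43 → t = ln(1.680/0.43)/k = 83600 s = 23.22 h.
Distance = v·t = 0.31·83600 = 25920 m = 25.92 km.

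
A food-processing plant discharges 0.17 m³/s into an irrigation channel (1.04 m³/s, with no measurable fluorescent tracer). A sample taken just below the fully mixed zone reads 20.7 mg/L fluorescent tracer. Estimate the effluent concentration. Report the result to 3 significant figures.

147 mg/L

Mass balance: 1.040·0 + 0.1700·Cₑ = 1.210·20.70
→ Cₑ = (1.210·20.70 − 1.040·0) / 0.1700 = 147.3 mg/L.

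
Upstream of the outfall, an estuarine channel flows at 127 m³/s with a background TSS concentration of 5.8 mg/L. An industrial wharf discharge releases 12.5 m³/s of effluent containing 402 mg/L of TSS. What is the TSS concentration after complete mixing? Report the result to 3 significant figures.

41.3 mg/L

Mass balance: C = (127.0·5.800 + 12.50·402.0) / 139.5 = 5762/139.5 = 41.30 mg/L.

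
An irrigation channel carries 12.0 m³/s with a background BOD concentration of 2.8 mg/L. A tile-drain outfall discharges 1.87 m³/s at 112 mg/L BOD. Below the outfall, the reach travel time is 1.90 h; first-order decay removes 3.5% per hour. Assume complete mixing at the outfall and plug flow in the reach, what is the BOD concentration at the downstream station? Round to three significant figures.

16.4 mg/L

Mass balance: C = (12.00·2.800 + 1.870·112.0) / 13.87 = 243.0/13.87 = 17.52 mg/L.
3.5%/h lost → k = −ln(1 − 0.035) = 0.03563 h⁻¹.
Applying C = C₀e^(−kt): 17.52 × 0.9345 = 16.38 mg/L.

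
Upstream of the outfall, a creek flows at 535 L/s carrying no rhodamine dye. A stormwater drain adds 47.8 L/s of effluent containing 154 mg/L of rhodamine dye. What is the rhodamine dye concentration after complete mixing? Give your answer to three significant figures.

Mass balance: C = (535.0·0 + 47.80·154.0) / 582.8 = 7361/582.8 = 12.63 mg/L.

12.6 mg/L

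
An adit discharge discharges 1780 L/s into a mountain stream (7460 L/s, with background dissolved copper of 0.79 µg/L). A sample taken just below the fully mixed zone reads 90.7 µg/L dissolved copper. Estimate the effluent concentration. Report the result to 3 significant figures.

468 µg/L

Mass balance: 7460·0.7900 + 1780·Cₑ = 9240·90.70
→ Cₑ = (9240·90.70 − 7460·0.7900) / 1780 = 467.5 µg/L.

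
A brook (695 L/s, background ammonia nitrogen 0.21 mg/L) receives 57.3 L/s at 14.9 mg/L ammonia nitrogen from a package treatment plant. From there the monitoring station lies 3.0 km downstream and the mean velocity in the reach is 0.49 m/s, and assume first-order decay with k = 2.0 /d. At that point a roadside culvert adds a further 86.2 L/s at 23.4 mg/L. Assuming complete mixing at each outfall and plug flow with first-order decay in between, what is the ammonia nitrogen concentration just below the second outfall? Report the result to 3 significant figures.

3.44 mg/L

Mixed concentration C = ΣQC/ΣQ = (695.0·0.2100 + 57.30·14.90) / 752.3 = 999.7/752.3 = 1.329 mg/L; combined flow 752.3 L/s.
Travel time t = 3.0·1000 / 0.49 = 6122 s = 1.701 h.
Decay over the reach: 1.329·exp(−kt) = 1.329·0.8679 = 1.153 mg/L.
At the second outfall, C = (752.3·1.153 + 86.20·23.40) / (752.3 + 86.20) = 3.440 mg/L.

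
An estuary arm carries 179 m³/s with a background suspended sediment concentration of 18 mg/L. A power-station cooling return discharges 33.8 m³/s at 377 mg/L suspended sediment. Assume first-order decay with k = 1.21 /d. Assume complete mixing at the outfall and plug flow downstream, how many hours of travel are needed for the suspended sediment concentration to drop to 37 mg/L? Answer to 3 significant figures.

Mixed concentration C = ΣQC/ΣQ = (179.0·18.00 + 33.80·377.0) / 212.8 = 15960/212.8 = 75.02 mg/L.
75.02·exp(−k·t) = 37 → t = ln(75.02/37)/k = 50470 s = 14.02 h.

14.0 h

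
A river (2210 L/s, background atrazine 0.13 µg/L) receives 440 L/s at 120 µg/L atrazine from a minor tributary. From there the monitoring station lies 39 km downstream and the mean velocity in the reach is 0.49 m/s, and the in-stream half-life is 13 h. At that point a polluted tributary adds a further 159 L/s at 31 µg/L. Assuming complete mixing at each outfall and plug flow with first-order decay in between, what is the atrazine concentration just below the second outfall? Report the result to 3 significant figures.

7.57 µg/L

Mixed concentration C = ΣQC/ΣQ = (2210·0.1300 + 440.0·120.0) / 2650 = 53090/2650 = 20.03 µg/L; combined flow 2650 L/s.
Travel time t = 39·1000 / 0.49 = 79590 s = 22.11 h.
Half-life 13 h → k = ln 2 / 13 = 0.05332 h⁻¹ = 1.280 d⁻¹.
First-order decay: C = 20.03·exp(−k·t) = 20.03·0.3076 = 6.163 µg/L.
At the second outfall, C = (2650·6.163 + 159.0·31.00) / (2650 + 159.0) = 7.569 µg/L.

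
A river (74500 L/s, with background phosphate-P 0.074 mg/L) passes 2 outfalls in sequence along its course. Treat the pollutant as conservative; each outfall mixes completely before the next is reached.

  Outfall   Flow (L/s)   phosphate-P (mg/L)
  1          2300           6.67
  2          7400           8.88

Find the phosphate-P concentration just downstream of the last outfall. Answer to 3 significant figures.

Below outfall 1: Q → 76800 L/s, C = (74500·0.07400 + 2300·6.670)/76800 = 0.2715 mg/L.
Below outfall 2: Q → 84200 L/s, C = (76800·0.2715 + 7400·8.880)/84200 = 1.028 mg/L.

1.03 mg/L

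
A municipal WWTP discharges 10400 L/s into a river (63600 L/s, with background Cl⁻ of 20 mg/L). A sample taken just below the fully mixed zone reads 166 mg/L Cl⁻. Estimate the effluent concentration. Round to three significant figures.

Mass balance: 63600·20.00 + 10400·Cₑ = 74000·166.0
→ Cₑ = (74000·166.0 − 63600·20.00) / 10400 = 1059 mg/L.

1060 mg/L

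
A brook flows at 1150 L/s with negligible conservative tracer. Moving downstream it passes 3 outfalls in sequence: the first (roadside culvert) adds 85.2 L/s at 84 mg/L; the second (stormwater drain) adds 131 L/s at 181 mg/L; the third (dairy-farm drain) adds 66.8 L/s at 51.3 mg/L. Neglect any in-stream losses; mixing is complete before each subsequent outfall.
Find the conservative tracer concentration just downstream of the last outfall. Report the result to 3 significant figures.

Below outfall 1: Q → 1235 L/s, C = (1150·0 + 85.20·84.00)/1235 = 5.794 mg/L.
Below outfall 2: Q → 1366 L/s, C = (1235·5.794 + 131.0·181.0)/1366 = 22.59 mg/L.
Below outfall 3: Q → 1433 L/s, C = (1366·22.59 + 66.80·51.30)/1433 = 23.93 mg/L.

23.9 mg/L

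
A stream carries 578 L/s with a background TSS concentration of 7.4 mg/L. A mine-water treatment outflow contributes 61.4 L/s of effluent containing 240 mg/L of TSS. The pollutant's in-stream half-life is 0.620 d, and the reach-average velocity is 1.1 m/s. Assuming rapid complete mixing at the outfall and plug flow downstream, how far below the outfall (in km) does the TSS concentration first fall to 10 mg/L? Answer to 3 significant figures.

92.6 km

Flow-weighted average: C = (578.0·7.400 + 61.40·240.0) / 639.4 = 19010/639.4 = 29.74 mg/L.
Half-life 0.620 d → k = ln 2 / 0.620 = 1.118 d⁻¹.
Set 29.74·exp(−k·t) = 10 → t = ln(29.74/10)/k = 84220 s = 23.39 h.
Distance = v·t = 1.1·84220 = 92640 m = 92.64 km.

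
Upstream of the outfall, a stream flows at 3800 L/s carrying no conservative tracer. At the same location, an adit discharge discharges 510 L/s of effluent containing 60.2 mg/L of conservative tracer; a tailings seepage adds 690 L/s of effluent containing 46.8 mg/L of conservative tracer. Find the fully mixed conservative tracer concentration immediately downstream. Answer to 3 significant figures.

12.6 mg/L

Mass balance: C = (3800·0 + 510.0·60.20 + 690.0·46.80) / 5000 = 62990/5000 = 12.60 mg/L.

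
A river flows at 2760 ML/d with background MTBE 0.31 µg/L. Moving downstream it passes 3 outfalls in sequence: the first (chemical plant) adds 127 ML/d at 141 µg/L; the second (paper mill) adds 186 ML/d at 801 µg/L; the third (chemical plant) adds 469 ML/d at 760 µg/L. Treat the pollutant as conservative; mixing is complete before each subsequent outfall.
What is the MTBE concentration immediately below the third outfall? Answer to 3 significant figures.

148 µg/L

Outfall 1: combined Q = 2887 ML/d; C = (2760·0.3100 + 127.0·141.0)/2887 = 6.499 µg/L.
Outfall 2: combined Q = 3073 ML/d; C = (2887·6.499 + 186.0·801.0)/3073 = 54.59 µg/L.
Outfall 3: combined Q = 3542 ML/d; C = (3073·54.59 + 469.0·760.0)/3542 = 148.0 µg/L.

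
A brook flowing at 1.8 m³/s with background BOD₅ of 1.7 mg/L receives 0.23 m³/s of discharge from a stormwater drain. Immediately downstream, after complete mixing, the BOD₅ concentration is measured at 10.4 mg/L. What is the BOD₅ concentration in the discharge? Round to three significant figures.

Mass balance: 1.800·1.700 + 0.2300·Cₑ = 2.030·10.40
→ Cₑ = (2.030·10.40 − 1.800·1.700) / 0.2300 = 78.49 mg/L.

78.5 mg/L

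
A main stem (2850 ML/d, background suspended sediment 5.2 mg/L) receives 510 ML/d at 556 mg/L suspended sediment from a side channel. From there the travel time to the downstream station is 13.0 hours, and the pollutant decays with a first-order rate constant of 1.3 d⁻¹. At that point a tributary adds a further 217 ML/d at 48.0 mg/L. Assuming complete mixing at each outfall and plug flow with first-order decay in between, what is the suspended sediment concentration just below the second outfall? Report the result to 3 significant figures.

Conservation of mass: C = (2850·5.200 + 510.0·556.0) / 3360 = 298400/3360 = 88.80 mg/L; combined flow 3360 ML/d.
Applying C = C₀e^(−kt): 88.80 × 0.4945 = 43.92 mg/L.
At the second outfall, C = (3360·43.92 + 217.0·48.00) / (3360 + 217.0) = 44.16 mg/L.

44.2 mg/L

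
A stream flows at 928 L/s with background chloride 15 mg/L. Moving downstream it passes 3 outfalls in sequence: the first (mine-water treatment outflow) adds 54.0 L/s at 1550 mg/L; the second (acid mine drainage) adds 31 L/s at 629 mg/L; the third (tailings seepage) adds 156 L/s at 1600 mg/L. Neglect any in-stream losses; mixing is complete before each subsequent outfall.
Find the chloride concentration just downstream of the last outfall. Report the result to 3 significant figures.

314 mg/L

Below outfall 1: Q → 982.0 L/s, C = (928.0·15.00 + 54.00·1550)/982.0 = 99.41 mg/L.
Below outfall 2: Q → 1013 L/s, C = (982.0·99.41 + 31.00·629.0)/1013 = 115.6 mg/L.
Below outfall 3: Q → 1169 L/s, C = (1013·115.6 + 156.0·1600)/1169 = 313.7 mg/L.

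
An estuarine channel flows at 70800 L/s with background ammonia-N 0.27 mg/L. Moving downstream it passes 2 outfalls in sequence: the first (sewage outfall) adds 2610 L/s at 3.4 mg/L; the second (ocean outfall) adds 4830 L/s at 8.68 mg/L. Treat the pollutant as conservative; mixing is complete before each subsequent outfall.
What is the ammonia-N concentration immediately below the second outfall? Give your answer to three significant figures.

Outfall 1: combined Q = 73410 L/s; C = (70800·0.2700 + 2610·3.400)/73410 = 0.3813 mg/L.
Outfall 2: combined Q = 78240 L/s; C = (73410·0.3813 + 4830·8.680)/78240 = 0.8936 mg/L.

0.894 mg/L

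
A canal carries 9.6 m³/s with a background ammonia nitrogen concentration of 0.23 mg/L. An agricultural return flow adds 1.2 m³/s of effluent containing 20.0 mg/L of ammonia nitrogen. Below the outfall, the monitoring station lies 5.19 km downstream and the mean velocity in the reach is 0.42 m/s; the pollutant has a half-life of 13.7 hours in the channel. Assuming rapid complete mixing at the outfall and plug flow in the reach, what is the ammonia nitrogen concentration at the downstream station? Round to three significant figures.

After mixing, C = (9.600·0.2300 + 1.200·20.00) / 10.80 = 26.21/10.80 = 2.427 mg/L.
Travel time t = 5.19·1000 / 0.42 = 12360 s = 3.433 h.
Half-life 13.7 h → k = ln 2 / 13.7 = 0.05059 h⁻¹ = 1.214 d⁻¹.
First-order decay: C = 2.427·exp(−k·t) = 2.427·0.8406 = 2.040 mg/L.

2.04 mg/L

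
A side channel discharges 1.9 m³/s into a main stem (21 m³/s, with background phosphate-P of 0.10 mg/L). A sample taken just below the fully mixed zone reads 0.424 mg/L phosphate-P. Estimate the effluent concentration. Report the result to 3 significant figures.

Mass balance: 21.00·0.1000 + 1.900·Cₑ = 22.90·0.4240
→ Cₑ = (22.90·0.4240 − 21.00·0.1000) / 1.900 = 4.005 mg/L.

4.01 mg/L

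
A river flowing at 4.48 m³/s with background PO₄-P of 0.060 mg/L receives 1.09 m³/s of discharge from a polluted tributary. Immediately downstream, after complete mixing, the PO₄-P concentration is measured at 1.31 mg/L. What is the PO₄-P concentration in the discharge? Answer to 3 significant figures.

6.45 mg/L

Mass balance: 4.480·0.06000 + 1.090·Cₑ = 5.570·1.310
→ Cₑ = (5.570·1.310 − 4.480·0.06000) / 1.090 = 6.448 mg/L.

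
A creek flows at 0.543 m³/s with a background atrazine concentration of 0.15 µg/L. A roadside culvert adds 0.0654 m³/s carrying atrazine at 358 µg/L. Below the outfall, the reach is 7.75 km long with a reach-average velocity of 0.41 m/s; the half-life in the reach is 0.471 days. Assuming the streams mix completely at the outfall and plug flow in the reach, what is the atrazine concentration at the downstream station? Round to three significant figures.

28.0 µg/L

Mass balance: C = (0.5430·0.1500 + 0.06540·358.0) / 0.6084 = 23.49/0.6084 = 38.62 µg/L.
Travel time t = 7.75·1000 / 0.41 = 18900 s = 5.251 h.
Half-life 0.471 d → k = ln 2 / 0.471 = 1.472 d⁻¹.
First-order decay: C = 38.62·exp(−k·t) = 38.62·0.7247 = 27.99 µg/L.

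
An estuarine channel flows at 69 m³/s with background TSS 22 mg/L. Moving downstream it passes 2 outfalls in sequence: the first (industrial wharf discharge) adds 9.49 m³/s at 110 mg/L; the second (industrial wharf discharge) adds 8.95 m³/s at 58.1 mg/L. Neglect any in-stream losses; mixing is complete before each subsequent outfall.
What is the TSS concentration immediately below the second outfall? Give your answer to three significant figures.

35.2 mg/L

Outfall 1: combined Q = 78.49 m³/s; C = (69.00·22.00 + 9.490·110.0)/78.49 = 32.64 mg/L.
Outfall 2: combined Q = 87.44 m³/s; C = (78.49·32.64 + 8.950·58.10)/87.44 = 35.25 mg/L.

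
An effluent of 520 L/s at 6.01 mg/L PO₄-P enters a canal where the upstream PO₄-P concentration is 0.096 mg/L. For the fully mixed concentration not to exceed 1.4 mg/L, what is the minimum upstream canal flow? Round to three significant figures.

Set C_mix = 1.4: (Q·0.09600 + 520.0·6.010) / (Q + 520.0) = 1.4
→ Q = 520.0·(6.010 − 1.4)/(1.4 − 0.09600) = 1838 L/s.

1840 L/s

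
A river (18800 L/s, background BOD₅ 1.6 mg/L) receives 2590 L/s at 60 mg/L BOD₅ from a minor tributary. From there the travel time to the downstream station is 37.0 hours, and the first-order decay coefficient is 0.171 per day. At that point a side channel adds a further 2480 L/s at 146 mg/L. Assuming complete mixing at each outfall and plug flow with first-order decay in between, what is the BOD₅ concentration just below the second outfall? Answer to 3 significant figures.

Mixed concentration C = ΣQC/ΣQ = (18800·1.600 + 2590·60.00) / 21390 = 185500/21390 = 8.671 mg/L; combined flow 21390 L/s.
After decay, C = 8.671 × e^(−kt) = 8.671 × 0.7683 = 6.662 mg/L.
At the second outfall, C = (21390·6.662 + 2480·146.0) / (21390 + 2480) = 21.14 mg/L.

21.1 mg/L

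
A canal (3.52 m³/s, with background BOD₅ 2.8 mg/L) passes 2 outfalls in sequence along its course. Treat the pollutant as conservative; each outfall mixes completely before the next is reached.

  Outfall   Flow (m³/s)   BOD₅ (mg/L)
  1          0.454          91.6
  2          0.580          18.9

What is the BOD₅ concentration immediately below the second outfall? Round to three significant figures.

13.7 mg/L

Outfall 1: combined Q = 3.974 m³/s; C = (3.520·2.800 + 0.4540·91.60)/3.974 = 12.94 mg/L.
Outfall 2: combined Q = 4.554 m³/s; C = (3.974·12.94 + 0.5800·18.90)/4.554 = 13.70 mg/L.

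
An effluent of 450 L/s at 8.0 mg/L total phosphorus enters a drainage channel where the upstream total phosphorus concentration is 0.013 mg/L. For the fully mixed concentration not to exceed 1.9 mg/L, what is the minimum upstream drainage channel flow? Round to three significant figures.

Set C_mix = 1.9: (Q·0.01300 + 450.0·8.000) / (Q + 450.0) = 1.9
→ Q = 450.0·(8.000 − 1.9)/(1.9 − 0.01300) = 1455 L/s.

1450 L/s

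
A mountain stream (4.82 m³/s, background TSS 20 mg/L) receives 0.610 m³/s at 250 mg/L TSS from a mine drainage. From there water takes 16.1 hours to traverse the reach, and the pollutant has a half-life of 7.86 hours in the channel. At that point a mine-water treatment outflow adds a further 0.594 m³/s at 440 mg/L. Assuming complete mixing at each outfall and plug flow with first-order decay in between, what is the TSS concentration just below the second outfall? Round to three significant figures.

53.4 mg/L

After mixing, C = (4.820·20.00 + 0.6100·250.0) / 5.430 = 248.9/5.430 = 45.84 mg/L; combined flow 5.430 m³/s.
Half-life 7.86 h → k = ln 2 / 7.86 = 0.08819 h⁻¹ = 2.116 d⁻¹.
Decay over the reach: 45.84·exp(−kt) = 45.84·0.2418 = 11.08 mg/L.
At the second outfall, C = (5.430·11.08 + 0.5940·440.0) / (5.430 + 0.5940) = 53.38 mg/L.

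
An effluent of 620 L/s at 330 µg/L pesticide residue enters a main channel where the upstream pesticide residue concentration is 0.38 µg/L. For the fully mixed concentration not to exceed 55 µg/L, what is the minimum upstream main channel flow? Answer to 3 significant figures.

Set C_mix = 55: (Q·0.3800 + 620.0·330.0) / (Q + 620.0) = 55
→ Q = 620.0·(330.0 − 55)/(55 − 0.3800) = 3122 L/s.

3120 L/s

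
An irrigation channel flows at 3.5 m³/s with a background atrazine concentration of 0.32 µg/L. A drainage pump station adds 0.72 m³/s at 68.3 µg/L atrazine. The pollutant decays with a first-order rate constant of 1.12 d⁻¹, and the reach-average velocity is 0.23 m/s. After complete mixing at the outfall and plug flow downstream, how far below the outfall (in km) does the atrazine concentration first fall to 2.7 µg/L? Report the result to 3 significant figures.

26.3 km

Conservation of mass: C = (3.500·0.3200 + 0.7200·68.30) / 4.220 = 50.30/4.220 = 11.92 µg/L.
Set 11.92·exp(−k·t) = 2.7 → t = ln(11.92/2.7)/k = 114500 s = 31.82 h.
Distance = v·t = 0.23·114500 = 26350 m = 26.35 km.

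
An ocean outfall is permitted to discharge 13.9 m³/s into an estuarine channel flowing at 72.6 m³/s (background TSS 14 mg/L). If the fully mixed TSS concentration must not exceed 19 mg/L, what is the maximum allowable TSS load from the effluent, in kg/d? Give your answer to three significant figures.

Mass balance at the limit: 72.60·14.00 + 13.90·Cₑ = 86.50·19 → Cₑ = 45.12 mg/L.
Load = 13.90 m³/s × 45.12 g/m³ × 86 400 s/d = 54180 kg/d.

54200 kg/d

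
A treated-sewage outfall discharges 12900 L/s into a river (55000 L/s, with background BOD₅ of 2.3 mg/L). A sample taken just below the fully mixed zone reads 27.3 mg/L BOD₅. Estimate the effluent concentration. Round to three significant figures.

134 mg/L

Mass balance: 55000·2.300 + 12900·Cₑ = 67900·27.30
→ Cₑ = (67900·27.30 − 55000·2.300) / 12900 = 133.9 mg/L.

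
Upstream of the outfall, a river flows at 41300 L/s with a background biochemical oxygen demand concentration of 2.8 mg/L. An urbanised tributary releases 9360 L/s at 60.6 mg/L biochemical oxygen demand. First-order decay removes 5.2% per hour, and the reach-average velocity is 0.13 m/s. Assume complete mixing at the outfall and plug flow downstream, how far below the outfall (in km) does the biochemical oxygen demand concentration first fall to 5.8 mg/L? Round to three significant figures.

Conservation of mass: C = (41300·2.800 + 9360·60.60) / 50660 = 682900/50660 = 13.48 mg/L.
5.2%/h lost → k = −ln(1 − 0.052) = 0.05340 h⁻¹.
Set 13.48·exp(−k·t) = 5.8 → t = ln(13.48/5.8)/k = 56850 s = 15.79 h.
Distance = v·t = 0.13·56850 = 7391 m = 7.391 km.

7.39 km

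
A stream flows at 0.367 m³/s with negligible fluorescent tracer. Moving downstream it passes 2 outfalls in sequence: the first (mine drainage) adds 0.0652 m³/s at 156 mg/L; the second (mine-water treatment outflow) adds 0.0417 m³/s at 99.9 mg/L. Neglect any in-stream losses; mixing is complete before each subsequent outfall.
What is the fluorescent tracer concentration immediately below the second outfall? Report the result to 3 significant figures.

30.3 mg/L

Outfall 1: combined Q = 0.4322 m³/s; C = (0.3670·0 + 0.06520·156.0)/0.4322 = 23.53 mg/L.
Outfall 2: combined Q = 0.4739 m³/s; C = (0.4322·23.53 + 0.04170·99.90)/0.4739 = 30.25 mg/L.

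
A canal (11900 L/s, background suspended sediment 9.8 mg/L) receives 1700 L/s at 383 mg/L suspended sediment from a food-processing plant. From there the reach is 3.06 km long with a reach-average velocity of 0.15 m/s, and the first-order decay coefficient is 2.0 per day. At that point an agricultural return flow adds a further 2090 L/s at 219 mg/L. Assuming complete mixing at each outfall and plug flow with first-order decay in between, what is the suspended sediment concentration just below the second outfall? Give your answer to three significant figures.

59.7 mg/L

Conservation of mass: C = (11900·9.800 + 1700·383.0) / 13600 = 767700/13600 = 56.45 mg/L; combined flow 13600 L/s.
Travel time t = 3.06·1000 / 0.15 = 20400 s = 5.667 h.
Decay over the reach: 56.45·exp(−kt) = 56.45·0.6236 = 35.20 mg/L.
At the second outfall, C = (13600·35.20 + 2090·219.0) / (13600 + 2090) = 59.69 mg/L.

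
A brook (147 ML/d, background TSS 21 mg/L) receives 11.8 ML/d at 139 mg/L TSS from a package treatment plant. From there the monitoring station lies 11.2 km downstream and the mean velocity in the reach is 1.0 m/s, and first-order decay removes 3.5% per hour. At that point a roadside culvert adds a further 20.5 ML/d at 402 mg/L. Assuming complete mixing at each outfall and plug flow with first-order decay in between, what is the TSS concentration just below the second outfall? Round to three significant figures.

69.6 mg/L

After mixing, C = (147.0·21.00 + 11.80·139.0) / 158.8 = 4727/158.8 = 29.77 mg/L; combined flow 158.8 ML/d.
Travel time t = 11.2·1000 / 1.0 = 11200 s = 3.111 h.
3.5%/h lost → k = −ln(1 − 0.035) = 0.03563 h⁻¹.
Applying C = C₀e^(−kt): 29.77 × 0.8951 = 26.65 mg/L.
Second outfall: C = (158.8·26.65 + 20.50·402.0)/179.3 = 69.56 mg/L.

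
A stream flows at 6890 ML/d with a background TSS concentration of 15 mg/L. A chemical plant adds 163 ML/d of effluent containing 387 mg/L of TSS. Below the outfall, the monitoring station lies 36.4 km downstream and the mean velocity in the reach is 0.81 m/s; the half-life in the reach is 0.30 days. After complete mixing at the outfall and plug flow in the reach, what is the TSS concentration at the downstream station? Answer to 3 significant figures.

7.10 mg/L

After mixing, C = (6890·15.00 + 163.0·387.0) / 7053 = 166400/7053 = 23.60 mg/L.
Travel time t = 36.4·1000 / 0.81 = 44940 s = 12.48 h.
Half-life 0.30 d → k = ln 2 / 0.30 = 2.310 d⁻¹.
First-order decay: C = 23.60·exp(−k·t) = 23.60·0.3007 = 7.095 mg/L.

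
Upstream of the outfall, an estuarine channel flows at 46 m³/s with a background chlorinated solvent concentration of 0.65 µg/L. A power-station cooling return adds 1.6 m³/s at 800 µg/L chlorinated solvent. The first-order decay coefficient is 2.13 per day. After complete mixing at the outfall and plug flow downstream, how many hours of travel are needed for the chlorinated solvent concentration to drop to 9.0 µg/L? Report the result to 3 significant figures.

Mixed concentration C = ΣQC/ΣQ = (46.00·0.6500 + 1.600·800.0) / 47.60 = 1310/47.60 = 27.52 µg/L.
27.52·exp(−k·t) = 9.0 → t = ln(27.52/9.0)/k = 45340 s = 12.59 h.

12.6 h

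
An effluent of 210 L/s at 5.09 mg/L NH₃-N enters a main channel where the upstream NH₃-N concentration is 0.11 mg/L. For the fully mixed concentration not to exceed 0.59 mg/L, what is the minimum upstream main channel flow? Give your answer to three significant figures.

Set C_mix = 0.59: (Q·0.1100 + 210.0·5.090) / (Q + 210.0) = 0.59
→ Q = 210.0·(5.090 − 0.59)/(0.59 − 0.1100) = 1969 L/s.

1970 L/s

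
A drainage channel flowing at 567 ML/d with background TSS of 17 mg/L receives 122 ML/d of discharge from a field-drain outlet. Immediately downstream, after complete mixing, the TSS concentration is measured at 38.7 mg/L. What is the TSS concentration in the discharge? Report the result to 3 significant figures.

140 mg/L

Mass balance: 567.0·17.00 + 122.0·Cₑ = 689.0·38.70
→ Cₑ = (689.0·38.70 − 567.0·17.00) / 122.0 = 139.6 mg/L.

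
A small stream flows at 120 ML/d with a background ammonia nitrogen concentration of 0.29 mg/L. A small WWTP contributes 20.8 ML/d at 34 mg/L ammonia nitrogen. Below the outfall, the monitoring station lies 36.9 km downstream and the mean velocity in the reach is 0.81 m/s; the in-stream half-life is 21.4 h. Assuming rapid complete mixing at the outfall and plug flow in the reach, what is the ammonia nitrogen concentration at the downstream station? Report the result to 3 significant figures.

Flow-weighted average: C = (120.0·0.2900 + 20.80·34.00) / 140.8 = 742.0/140.8 = 5.270 mg/L.
Travel time t = 36.9·1000 / 0.81 = 45560 s = 12.65 h.
Half-life 21.4 h → k = ln 2 / 21.4 = 0.03239 h⁻¹ = 0.7774 d⁻¹.
Applying C = C₀e^(−kt): 5.270 × 0.6637 = 3.498 mg/L.

3.50 mg/L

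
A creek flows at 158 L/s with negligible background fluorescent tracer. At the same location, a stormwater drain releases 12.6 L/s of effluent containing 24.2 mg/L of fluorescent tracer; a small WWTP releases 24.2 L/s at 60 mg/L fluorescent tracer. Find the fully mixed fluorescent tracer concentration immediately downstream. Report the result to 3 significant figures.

9.02 mg/L

After mixing, C = (158.0·0 + 12.60·24.20 + 24.20·60.00) / 194.8 = 1757/194.8 = 9.019 mg/L.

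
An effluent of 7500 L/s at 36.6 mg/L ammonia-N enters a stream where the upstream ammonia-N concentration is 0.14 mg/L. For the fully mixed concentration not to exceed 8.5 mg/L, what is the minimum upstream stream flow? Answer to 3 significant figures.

25200 L/s

Set C_mix = 8.5: (Q·0.1400 + 7500·36.60) / (Q + 7500) = 8.5
→ Q = 7500·(36.60 − 8.5)/(8.5 − 0.1400) = 25210 L/s.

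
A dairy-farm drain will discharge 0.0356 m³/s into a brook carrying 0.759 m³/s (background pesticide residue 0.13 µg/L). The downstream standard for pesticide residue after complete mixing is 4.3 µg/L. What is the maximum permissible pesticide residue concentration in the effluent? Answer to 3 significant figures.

93.2 µg/L

At the limit, (Qr·Cr + Qe·Cₑ)/(Qr + Qe) = 4.3:
Cₑ = (0.7946·4.3 − 0.7590·0.1300) / 0.03560 = 93.21 µg/L.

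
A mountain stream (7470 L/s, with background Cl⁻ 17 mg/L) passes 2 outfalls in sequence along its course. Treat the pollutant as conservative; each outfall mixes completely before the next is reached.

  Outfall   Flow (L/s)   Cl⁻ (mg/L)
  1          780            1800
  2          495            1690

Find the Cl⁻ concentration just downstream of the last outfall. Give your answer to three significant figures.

Below outfall 1: Q → 8250 L/s, C = (7470·17.00 + 780.0·1800)/8250 = 185.6 mg/L.
Below outfall 2: Q → 8745 L/s, C = (8250·185.6 + 495.0·1690)/8745 = 270.7 mg/L.

271 mg/L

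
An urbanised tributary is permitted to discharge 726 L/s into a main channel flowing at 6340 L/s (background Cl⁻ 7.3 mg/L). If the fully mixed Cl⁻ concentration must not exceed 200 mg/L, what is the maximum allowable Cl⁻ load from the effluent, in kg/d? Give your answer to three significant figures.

118000 kg/d

Mass balance at the limit: 6340·7.300 + 726.0·Cₑ = 7066·200 → Cₑ = 1883 mg/L.
726.0 L/s = 0.7260 m³/s. Load = 0.7260 m³/s × 1883 g/m³ × 86 400 s/d = 118100 kg/d.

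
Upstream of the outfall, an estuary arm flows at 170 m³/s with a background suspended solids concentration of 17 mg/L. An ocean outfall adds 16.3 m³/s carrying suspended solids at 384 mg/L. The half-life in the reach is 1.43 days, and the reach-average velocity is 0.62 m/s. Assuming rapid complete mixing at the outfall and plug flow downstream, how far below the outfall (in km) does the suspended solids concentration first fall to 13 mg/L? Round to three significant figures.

147 km

Flow-weighted average: C = (170.0·17.00 + 16.30·384.0) / 186.3 = 9149/186.3 = 49.11 mg/L.
Half-life 1.43 d → k = ln 2 / 1.43 = 0.4847 d⁻¹.
Set 49.11·exp(−k·t) = 13 → t = ln(49.11/13)/k = 236900 s = 65.81 h.
Distance = v·t = 0.62·236900 = 146900 m = 146.9 km.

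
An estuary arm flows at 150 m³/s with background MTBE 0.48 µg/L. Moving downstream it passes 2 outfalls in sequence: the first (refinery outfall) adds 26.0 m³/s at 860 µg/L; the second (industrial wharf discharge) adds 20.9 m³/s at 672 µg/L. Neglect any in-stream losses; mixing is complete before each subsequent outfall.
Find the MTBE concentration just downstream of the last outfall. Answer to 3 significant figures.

185 µg/L

Outfall 1: combined Q = 176.0 m³/s; C = (150.0·0.4800 + 26.00·860.0)/176.0 = 127.5 µg/L.
Outfall 2: combined Q = 196.9 m³/s; C = (176.0·127.5 + 20.90·672.0)/196.9 = 185.3 µg/L.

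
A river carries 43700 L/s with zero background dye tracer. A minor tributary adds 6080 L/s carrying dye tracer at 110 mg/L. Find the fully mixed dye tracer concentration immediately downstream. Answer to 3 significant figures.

13.4 mg/L

Conservation of mass: C = (43700·0 + 6080·110.0) / 49780 = 668800/49780 = 13.44 mg/L.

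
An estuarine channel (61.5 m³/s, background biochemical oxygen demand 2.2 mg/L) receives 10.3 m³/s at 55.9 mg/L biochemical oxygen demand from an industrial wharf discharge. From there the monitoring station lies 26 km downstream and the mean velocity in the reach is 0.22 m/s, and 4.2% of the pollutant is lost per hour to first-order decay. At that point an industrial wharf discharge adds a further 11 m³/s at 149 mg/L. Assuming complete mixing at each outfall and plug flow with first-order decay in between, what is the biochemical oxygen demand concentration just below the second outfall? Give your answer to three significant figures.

21.9 mg/L

Mass balance: C = (61.50·2.200 + 10.30·55.90) / 71.80 = 711.1/71.80 = 9.903 mg/L; combined flow 71.80 m³/s.
Travel time t = 26·1000 / 0.22 = 118200 s = 32.83 h.
4.2%/h lost → k = −ln(1 − 0.042) = 0.04291 h⁻¹.
First-order decay: C = 9.903·exp(−k·t) = 9.903·0.2445 = 2.421 mg/L.
At the second outfall, C = (71.80·2.421 + 11.00·149.0) / (71.80 + 11.00) = 21.89 mg/L.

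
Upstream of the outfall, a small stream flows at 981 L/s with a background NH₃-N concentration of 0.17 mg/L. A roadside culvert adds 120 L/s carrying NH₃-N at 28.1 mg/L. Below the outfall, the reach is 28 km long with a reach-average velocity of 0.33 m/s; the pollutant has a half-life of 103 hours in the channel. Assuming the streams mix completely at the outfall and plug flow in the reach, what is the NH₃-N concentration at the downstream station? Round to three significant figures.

2.74 mg/L

Mixed concentration C = ΣQC/ΣQ = (981.0·0.1700 + 120.0·28.10) / 1101 = 3539/1101 = 3.214 mg/L.
Travel time t = 28·1000 / 0.33 = 84850 s = 23.57 h.
Half-life 103 h → k = ln 2 / 103 = 0.006730 h⁻¹ = 0.1615 d⁻¹.
Applying C = C₀e^(−kt): 3.214 × 0.8533 = 2.743 mg/L.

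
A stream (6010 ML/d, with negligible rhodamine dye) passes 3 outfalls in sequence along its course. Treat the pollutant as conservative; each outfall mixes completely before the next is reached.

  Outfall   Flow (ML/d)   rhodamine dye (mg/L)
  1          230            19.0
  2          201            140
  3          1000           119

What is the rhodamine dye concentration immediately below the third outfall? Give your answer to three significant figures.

20.4 mg/L

After outfall 1: Q = 6010 + 230.0 = 6240 ML/d; C = (6010·0 + 230.0·19.00)/6240 = 0.7003 mg/L.
After outfall 2: Q = 6240 + 201.0 = 6441 ML/d; C = (6240·0.7003 + 201.0·140.0)/6441 = 5.047 mg/L.
After outfall 3: Q = 6441 + 1000 = 7441 ML/d; C = (6441·5.047 + 1000·119.0)/7441 = 20.36 mg/L.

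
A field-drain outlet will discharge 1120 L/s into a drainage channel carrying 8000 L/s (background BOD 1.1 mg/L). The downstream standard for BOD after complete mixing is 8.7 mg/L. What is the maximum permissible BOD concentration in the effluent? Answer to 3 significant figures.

At the limit, (Qr·Cr + Qe·Cₑ)/(Qr + Qe) = 8.7:
Cₑ = (9120·8.7 − 8000·1.100) / 1120 = 62.99 mg/L.

63.0 mg/L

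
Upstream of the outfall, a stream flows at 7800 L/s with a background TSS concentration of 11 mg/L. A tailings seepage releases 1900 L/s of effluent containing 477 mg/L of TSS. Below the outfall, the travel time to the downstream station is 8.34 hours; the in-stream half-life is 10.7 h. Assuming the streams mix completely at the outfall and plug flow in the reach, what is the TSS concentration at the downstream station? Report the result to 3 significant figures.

59.6 mg/L

Mixed concentration C = ΣQC/ΣQ = (7800·11.00 + 1900·477.0) / 9700 = 992100/9700 = 102.3 mg/L.
Half-life 10.7 h → k = ln 2 / 10.7 = 0.06478 h⁻¹ = 1.555 d⁻¹.
After decay, C = 102.3 × e^(−kt) = 102.3 × 0.5826 = 59.59 mg/L.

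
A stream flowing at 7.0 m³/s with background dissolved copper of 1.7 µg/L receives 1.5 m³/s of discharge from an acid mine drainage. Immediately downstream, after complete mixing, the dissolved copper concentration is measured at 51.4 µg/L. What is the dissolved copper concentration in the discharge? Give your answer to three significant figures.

283 µg/L

Mass balance: 7.000·1.700 + 1.500·Cₑ = 8.500·51.40
→ Cₑ = (8.500·51.40 − 7.000·1.700) / 1.500 = 283.3 µg/L.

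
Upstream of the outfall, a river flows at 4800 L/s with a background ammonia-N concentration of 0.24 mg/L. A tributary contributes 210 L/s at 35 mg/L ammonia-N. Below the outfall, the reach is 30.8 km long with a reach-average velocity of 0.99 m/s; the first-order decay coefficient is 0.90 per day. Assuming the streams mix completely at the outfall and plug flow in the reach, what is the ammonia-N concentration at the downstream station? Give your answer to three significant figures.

Conservation of mass: C = (4800·0.2400 + 210.0·35.00) / 5010 = 8502/5010 = 1.697 mg/L.
Travel time t = 30.8·1000 / 0.99 = 31110 s = 8.642 h.
Decay over the reach: 1.697·exp(−kt) = 1.697·0.7232 = 1.227 mg/L.

1.23 mg/L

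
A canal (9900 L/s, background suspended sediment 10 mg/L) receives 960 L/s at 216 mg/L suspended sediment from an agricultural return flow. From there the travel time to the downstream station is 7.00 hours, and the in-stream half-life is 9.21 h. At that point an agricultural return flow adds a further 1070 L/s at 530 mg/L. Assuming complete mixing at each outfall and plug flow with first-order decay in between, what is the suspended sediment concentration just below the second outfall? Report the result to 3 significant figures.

Flow-weighted average: C = (9900·10.00 + 960.0·216.0) / 10860 = 306400/10860 = 28.21 mg/L; combined flow 10860 L/s.
Half-life 9.21 h → k = ln 2 / 9.21 = 0.07526 h⁻¹ = 1.806 d⁻¹.
Applying C = C₀e^(−kt): 28.21 × 0.5905 = 16.66 mg/L.
At the second outfall, C = (10860·16.66 + 1070·530.0) / (10860 + 1070) = 62.70 mg/L.

62.7 mg/L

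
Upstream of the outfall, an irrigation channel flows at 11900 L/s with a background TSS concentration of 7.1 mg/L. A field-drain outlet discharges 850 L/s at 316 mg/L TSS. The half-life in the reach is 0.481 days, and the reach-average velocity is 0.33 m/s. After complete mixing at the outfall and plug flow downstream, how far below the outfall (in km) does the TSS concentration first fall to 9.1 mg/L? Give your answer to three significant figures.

Flow-weighted average: C = (11900·7.100 + 850.0·316.0) / 12750 = 353100/12750 = 27.69 mg/L.
Half-life 0.481 d → k = ln 2 / 0.481 = 1.441 d⁻¹.
Set 27.69·exp(−k·t) = 9.1 → t = ln(27.69/9.1)/k = 66730 s = 18.54 h.
Distance = v·t = 0.33·66730 = 22020 m = 22.02 km.

22.0 km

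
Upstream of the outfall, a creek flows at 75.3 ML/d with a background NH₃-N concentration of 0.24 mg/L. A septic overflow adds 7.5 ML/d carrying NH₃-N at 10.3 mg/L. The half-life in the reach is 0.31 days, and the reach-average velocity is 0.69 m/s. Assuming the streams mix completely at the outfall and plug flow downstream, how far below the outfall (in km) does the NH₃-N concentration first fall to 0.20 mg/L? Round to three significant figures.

46.7 km

Conservation of mass: C = (75.30·0.2400 + 7.500·10.30) / 82.80 = 95.32/82.80 = 1.151 mg/L.
Half-life 0.31 d → k = ln 2 / 0.31 = 2.236 d⁻¹.
Set 1.151·exp(−k·t) = 0.20 → t = ln(1.151/0.20)/k = 67630 s = 18.79 h.
Distance = v·t = 0.69·67630 = 46670 m = 46.67 km.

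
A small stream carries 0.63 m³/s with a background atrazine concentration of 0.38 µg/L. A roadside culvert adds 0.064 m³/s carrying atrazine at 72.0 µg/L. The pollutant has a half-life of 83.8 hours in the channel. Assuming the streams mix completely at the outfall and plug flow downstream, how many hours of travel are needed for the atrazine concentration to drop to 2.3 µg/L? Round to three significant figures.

Flow-weighted average: C = (0.6300·0.3800 + 0.06400·72.00) / 0.6940 = 4.847/0.6940 = 6.985 µg/L.
Half-life 83.8 h → k = ln 2 / 83.8 = 0.008271 h⁻¹ = 0.1985 d⁻¹.
6.985·exp(−k·t) = 2.3 → t = ln(6.985/2.3)/k = 483500 s = 134.3 h.

134 h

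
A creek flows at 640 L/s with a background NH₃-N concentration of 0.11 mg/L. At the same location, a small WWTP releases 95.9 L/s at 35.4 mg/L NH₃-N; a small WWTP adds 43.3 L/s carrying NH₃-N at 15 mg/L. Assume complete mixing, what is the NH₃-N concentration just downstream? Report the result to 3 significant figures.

After mixing, C = (640.0·0.1100 + 95.90·35.40 + 43.30·15.00) / 779.2 = 4115/779.2 = 5.281 mg/L.

5.28 mg/L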